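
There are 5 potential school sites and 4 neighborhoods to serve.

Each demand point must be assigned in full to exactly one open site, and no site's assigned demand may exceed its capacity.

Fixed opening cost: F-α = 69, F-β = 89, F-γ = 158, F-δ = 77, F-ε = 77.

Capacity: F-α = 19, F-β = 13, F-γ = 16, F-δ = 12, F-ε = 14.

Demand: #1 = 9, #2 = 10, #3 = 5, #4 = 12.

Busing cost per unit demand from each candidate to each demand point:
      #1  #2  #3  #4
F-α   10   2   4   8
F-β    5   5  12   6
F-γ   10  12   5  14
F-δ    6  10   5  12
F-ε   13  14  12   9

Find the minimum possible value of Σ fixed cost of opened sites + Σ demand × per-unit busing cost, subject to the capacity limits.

401

Open {F-α, F-β, F-δ}; cheapest assignment that respects the capacities:
  F-α (cap 19, load 15): #2, #3 — cost 10×2 + 5×4 = 40
  F-β (cap 13, load 12): #4 — cost 12×6 = 72
  F-δ (cap 12, load 9): #1 — cost 9×6 = 54
  Shipping 166, fixed 235 → total 401.
  Any other capacity-feasible assignment to {F-α, F-β, F-δ} ships for at least 166.
Compare {F-α, F-δ, F-ε}: its best feasible assignment gives total 425.
Compare {F-α, F-β, F-ε}: its best feasible assignment gives total 428.
Every other set of open sites that can feasibly serve all demand totals ≥ 425 even under its best assignment. Minimum: 401.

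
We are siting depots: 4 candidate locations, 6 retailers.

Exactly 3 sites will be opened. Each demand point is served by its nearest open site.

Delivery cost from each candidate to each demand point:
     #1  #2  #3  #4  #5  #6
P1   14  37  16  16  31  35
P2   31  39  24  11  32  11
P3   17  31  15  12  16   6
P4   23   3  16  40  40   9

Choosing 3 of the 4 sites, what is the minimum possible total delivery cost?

66

Open {P1, P3, P4}.
  #1→P1 14, #2→P4 3, #3→P3 15, #4→P3 12, #5→P3 16, #6→P3 6  ⇒ total 66.
Compare {P2, P3, P4}: total 68.
Compare {P1, P2, P4}: total 84.
No size-3 selection does better; minimum is 66.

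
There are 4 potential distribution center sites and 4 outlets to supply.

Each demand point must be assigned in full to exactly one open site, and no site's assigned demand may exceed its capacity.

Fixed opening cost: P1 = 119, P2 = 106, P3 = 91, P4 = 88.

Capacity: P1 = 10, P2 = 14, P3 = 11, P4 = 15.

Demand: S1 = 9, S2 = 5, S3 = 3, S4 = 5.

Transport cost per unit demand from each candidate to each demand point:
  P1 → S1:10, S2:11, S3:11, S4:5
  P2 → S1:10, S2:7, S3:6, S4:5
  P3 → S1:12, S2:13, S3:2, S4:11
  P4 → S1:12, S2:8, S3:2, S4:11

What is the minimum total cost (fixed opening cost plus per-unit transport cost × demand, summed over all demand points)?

355

Open {P2, P4}; cheapest assignment that respects the capacities:
  P2 (cap 14, load 14): S1, S4 — cost 9×10 + 5×5 = 115
  P4 (cap 15, load 8): S2, S3 — cost 5×8 + 3×2 = 46
  Shipping 161, fixed 194 → total 355.
  Any other capacity-feasible assignment to {P2, P4} ships for at least 161.
Compare {P2, P3}: its best feasible assignment gives total 383.
Compare {P3, P4}: its best feasible assignment gives total 388.
Every other set of open sites that can feasibly serve all demand totals ≥ 383 even under its best assignment. Minimum: 355.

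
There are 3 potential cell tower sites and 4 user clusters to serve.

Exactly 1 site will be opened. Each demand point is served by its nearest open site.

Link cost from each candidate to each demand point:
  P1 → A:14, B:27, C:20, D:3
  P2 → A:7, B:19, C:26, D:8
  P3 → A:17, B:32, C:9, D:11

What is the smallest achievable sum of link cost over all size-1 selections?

60

Open {P2}.
  A→P2 7, B→P2 19, C→P2 26, D→P2 8  ⇒ total 60.
Compare {P1}: total 64.
Compare {P3}: total 69.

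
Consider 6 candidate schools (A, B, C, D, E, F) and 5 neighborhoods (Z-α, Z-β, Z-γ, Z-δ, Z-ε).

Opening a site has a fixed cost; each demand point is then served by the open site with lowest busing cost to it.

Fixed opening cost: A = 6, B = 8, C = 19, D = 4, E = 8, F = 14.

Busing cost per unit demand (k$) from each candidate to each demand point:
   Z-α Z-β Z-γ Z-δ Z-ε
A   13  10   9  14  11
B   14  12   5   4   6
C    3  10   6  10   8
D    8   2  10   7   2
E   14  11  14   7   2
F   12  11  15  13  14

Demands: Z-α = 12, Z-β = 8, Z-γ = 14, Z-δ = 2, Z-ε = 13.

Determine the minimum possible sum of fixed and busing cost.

187

Open {B, C, D}: assign each demand point to its cheapest open site.
  Z-α→C 12×3=36, Z-β→D 8×2=16, Z-γ→B 14×5=70, Z-δ→B 2×4=8, Z-ε→D 13×2=26
  busing cost 156, fixed 31 → total 187.
Compare {A, B, C, D}: busing cost 156 + fixed 37 = 193.
Compare {B, C, D, E}: busing cost 156 + fixed 39 = 195.
Compare {C, D}: busing cost 176 + fixed 23 = 199.
All other subsets cost ≥ 193. Minimum total cost: 187.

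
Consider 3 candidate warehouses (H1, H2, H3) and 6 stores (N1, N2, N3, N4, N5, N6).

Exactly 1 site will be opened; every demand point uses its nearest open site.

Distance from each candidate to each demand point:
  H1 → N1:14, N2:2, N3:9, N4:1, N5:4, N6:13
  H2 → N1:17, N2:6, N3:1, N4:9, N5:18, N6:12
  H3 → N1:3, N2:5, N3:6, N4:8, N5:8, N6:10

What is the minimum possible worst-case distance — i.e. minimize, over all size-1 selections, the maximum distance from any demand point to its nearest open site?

10

Open {H3}.
  Farthest demand point is N6 at distance 10 (to H3); all others are ≤ 10.
With {H1} the worst case is 14.
With {H2} the worst case is 18.
No size-1 selection achieves below 10.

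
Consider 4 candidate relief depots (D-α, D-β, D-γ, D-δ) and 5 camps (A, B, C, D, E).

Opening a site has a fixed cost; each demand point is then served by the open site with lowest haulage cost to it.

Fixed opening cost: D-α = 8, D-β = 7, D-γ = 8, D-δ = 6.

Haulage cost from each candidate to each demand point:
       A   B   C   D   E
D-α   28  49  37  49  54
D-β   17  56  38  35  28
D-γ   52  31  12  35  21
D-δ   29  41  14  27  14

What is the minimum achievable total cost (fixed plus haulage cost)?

122

Open {D-β, D-γ, D-δ}: assign each demand point to its cheapest open site.
  A→D-β 17, B→D-γ 31, C→D-γ 12, D→D-δ 27, E→D-δ 14
  haulage cost 101, fixed 21 → total 122.
Compare {D-β, D-δ}: haulage cost 113 + fixed 13 = 126.
Compare {D-γ, D-δ}: haulage cost 113 + fixed 14 = 127.
Compare {D-α, D-β, D-γ, D-δ}: haulage cost 101 + fixed 29 = 130.
All other subsets cost ≥ 126. Minimum total cost: 122.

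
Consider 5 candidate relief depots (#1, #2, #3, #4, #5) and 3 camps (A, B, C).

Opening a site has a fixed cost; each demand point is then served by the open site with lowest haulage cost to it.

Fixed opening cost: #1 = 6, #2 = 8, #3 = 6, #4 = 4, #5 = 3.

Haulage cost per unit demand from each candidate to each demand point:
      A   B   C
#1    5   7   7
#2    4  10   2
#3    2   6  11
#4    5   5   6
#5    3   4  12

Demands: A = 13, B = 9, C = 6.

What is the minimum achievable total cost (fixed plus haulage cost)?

91

Open {#2, #3, #5}: assign each demand point to its cheapest open site.
  A→#3 13×2=26, B→#5 9×4=36, C→#2 6×2=12
  haulage cost 74, fixed 17 → total 91.
Compare {#2, #3, #4, #5}: haulage cost 74 + fixed 21 = 95.
Compare {#1, #2, #3, #5}: haulage cost 74 + fixed 23 = 97.
Compare {#2, #5}: haulage cost 87 + fixed 11 = 98.
All other subsets cost ≥ 95. Minimum total cost: 91.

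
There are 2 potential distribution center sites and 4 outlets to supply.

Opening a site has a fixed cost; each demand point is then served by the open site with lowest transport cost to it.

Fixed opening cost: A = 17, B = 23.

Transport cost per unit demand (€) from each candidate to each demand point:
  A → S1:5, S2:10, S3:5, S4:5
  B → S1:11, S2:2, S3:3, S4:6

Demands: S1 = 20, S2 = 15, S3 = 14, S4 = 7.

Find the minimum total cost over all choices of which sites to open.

247

Open {A, B}: assign each demand point to its cheapest open site.
  S1→A 20×5=100, S2→B 15×2=30, S3→B 14×3=42, S4→A 7×5=35
  transport cost 207, fixed 40 → total 247.
Compare {B}: transport cost 334 + fixed 23 = 357.
Compare {A}: transport cost 355 + fixed 17 = 372.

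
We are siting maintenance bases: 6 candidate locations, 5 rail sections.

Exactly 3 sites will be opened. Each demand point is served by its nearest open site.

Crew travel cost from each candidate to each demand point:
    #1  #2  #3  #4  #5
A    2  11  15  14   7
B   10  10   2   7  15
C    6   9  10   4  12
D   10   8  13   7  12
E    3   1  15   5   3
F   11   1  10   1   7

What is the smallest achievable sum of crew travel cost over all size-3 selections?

10

Open {B, E, F}.
  #1→E 3, #2→E 1, #3→B 2, #4→F 1, #5→E 3  ⇒ total 10.
Compare {A, B, E}: total 13.
Compare {A, B, F}: total 13.
No size-3 selection does better; minimum is 10.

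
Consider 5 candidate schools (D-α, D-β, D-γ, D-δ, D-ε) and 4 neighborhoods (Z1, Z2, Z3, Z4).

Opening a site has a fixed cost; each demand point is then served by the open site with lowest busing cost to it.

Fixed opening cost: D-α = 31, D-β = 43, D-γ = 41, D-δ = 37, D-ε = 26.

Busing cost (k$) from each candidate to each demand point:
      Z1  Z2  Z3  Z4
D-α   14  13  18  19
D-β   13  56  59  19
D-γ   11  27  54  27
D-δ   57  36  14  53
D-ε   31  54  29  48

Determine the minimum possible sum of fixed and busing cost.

95

Open {D-α}: assign each demand point to its cheapest open site.
  Z1→D-α 14, Z2→D-α 13, Z3→D-α 18, Z4→D-α 19
  busing cost 64, fixed 31 → total 95.
Compare {D-α, D-ε}: busing cost 64 + fixed 57 = 121.
Compare {D-α, D-δ}: busing cost 60 + fixed 68 = 128.
Compare {D-α, D-γ}: busing cost 61 + fixed 72 = 133.
All other subsets cost ≥ 121. Minimum total cost: 95.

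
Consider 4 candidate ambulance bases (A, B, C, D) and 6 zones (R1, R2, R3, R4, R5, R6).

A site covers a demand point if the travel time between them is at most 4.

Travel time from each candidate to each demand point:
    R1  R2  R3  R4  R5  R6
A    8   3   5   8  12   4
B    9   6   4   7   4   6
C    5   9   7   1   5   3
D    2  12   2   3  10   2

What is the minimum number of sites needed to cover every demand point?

Coverage sets (demand points within 4 of each site):
  A: {R2, R6}
  B: {R3, R5}
  C: {R4, R6}
  D: {R1, R3, R4, R6}
No 2 sites suffice: every size-2 union leaves at least one demand point uncovered.
But {A, B, D} covers everything, so the minimum is 3.

3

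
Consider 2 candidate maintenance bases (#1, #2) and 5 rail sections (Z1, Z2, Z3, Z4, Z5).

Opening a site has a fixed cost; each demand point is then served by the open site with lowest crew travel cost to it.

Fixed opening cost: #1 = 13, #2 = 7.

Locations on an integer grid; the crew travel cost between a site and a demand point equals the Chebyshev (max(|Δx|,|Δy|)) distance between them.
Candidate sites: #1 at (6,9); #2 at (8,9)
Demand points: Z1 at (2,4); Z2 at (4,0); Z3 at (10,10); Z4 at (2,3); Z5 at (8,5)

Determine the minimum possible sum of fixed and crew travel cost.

Open {#2}: assign each demand point to its cheapest open site.
  Z1→#2 6, Z2→#2 9, Z3→#2 2, Z4→#2 6, Z5→#2 4
  crew travel cost 27, fixed 7 → total 34.
Compare {#1}: crew travel cost 28 + fixed 13 = 41.
Compare {#1, #2}: crew travel cost 26 + fixed 20 = 46.

34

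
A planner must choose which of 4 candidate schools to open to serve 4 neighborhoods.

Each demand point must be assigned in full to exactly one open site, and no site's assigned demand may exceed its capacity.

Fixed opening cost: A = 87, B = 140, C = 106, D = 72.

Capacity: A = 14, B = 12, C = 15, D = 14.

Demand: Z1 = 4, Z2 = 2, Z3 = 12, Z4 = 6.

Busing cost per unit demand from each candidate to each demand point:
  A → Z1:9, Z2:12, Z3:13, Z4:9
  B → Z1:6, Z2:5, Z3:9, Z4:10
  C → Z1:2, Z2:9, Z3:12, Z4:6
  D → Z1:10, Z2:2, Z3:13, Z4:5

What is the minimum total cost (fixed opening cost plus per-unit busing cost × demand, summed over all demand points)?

Open {C, D}; cheapest assignment that respects the capacities:
  C (cap 15, load 10): Z1, Z4 — cost 4×2 + 6×6 = 44
  D (cap 14, load 14): Z2, Z3 — cost 2×2 + 12×13 = 160
  Shipping 204, fixed 178 → total 382.
  Any other capacity-feasible assignment to {C, D} ships for at least 204.
Compare {A, D}: its best feasible assignment gives total 389.
Compare {B, D}: its best feasible assignment gives total 394.
Every other set of open sites that can feasibly serve all demand totals ≥ 389 even under its best assignment. Minimum: 382.

382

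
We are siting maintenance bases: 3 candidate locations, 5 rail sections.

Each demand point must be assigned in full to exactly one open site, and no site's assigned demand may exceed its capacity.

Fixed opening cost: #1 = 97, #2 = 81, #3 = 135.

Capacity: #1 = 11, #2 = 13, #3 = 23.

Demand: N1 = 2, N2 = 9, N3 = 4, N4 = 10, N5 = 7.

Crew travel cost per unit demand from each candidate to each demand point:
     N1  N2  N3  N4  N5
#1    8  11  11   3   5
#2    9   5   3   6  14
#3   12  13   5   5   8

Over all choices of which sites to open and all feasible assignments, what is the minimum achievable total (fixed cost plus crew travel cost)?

Open {#2, #3}; cheapest assignment that respects the capacities:
  #2 (cap 13, load 13): N2, N3 — cost 9×5 + 4×3 = 57
  #3 (cap 23, load 19): N1, N4, N5 — cost 2×12 + 10×5 + 7×8 = 130
  Shipping 187, fixed 216 → total 403.
  Any other capacity-feasible assignment to {#2, #3} ships for at least 187.
Compare {#1, #3}: its best feasible assignment gives total 470.
Compare {#1, #2, #3}: its best feasible assignment gives total 471.
Every other set of open sites that can feasibly serve all demand totals ≥ 470 even under its best assignment. Minimum: 403.

403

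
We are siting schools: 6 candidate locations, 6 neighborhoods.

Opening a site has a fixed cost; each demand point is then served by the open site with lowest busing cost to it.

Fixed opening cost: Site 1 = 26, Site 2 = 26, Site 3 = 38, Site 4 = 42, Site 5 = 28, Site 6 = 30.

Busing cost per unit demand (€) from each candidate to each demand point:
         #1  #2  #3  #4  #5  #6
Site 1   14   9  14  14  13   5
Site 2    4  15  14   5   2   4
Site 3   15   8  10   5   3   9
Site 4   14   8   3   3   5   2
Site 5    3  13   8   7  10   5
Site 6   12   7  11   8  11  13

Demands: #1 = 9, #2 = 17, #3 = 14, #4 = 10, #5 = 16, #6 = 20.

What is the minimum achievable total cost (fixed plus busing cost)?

Open {Site 2, Site 4}: assign each demand point to its cheapest open site.
  #1→Site 2 9×4=36, #2→Site 4 17×8=136, #3→Site 4 14×3=42, #4→Site 4 10×3=30, #5→Site 2 16×2=32, #6→Site 4 20×2=40
  busing cost 316, fixed 68 → total 384.
Compare {Site 2, Site 4, Site 6}: busing cost 299 + fixed 98 = 397.
Compare {Site 2, Site 4, Site 5}: busing cost 307 + fixed 96 = 403.
Compare {Site 1, Site 2, Site 4}: busing cost 316 + fixed 94 = 410.
All other subsets cost ≥ 397. Minimum total cost: 384.

384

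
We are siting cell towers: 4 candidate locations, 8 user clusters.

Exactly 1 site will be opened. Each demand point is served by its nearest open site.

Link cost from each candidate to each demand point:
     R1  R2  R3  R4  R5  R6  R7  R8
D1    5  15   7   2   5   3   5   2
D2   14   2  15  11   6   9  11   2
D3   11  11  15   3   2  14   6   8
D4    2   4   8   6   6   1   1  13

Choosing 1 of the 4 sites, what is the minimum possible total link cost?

41

Open {D4}.
  R1→D4 2, R2→D4 4, R3→D4 8, R4→D4 6, R5→D4 6, R6→D4 1, R7→D4 1, R8→D4 13  ⇒ total 41.
Compare {D1}: total 44.
Compare {D2}: total 70.
No size-1 selection does better; minimum is 41.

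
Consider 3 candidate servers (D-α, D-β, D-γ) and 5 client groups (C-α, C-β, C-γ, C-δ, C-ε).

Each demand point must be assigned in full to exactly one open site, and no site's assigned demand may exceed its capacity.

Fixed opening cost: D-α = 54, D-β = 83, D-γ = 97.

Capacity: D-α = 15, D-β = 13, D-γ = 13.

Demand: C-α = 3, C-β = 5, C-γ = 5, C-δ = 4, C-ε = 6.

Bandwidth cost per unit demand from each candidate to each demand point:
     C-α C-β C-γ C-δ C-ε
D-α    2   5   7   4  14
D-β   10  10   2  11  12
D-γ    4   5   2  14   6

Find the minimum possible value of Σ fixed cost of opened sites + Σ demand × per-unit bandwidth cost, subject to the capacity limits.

Open {D-α, D-γ}; cheapest assignment that respects the capacities:
  D-α (cap 15, load 12): C-α, C-β, C-δ — cost 3×2 + 5×5 + 4×4 = 47
  D-γ (cap 13, load 11): C-γ, C-ε — cost 5×2 + 6×6 = 46
  Shipping 93, fixed 151 → total 244.
  Any other capacity-feasible assignment to {D-α, D-γ} ships for at least 93.
Compare {D-α, D-β}: its best feasible assignment gives total 266.
Compare {D-β, D-γ}: its best feasible assignment gives total 325.
Every other set of open sites that can feasibly serve all demand totals ≥ 266 even under its best assignment. Minimum: 244.

244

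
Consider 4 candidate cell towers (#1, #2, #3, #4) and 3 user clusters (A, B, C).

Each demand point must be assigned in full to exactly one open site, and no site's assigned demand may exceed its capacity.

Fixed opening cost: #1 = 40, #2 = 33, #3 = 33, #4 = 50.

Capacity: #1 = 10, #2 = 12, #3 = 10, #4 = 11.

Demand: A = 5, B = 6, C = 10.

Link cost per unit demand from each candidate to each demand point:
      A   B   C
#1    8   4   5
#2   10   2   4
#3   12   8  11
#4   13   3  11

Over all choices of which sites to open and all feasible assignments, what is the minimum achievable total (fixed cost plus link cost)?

Open {#1, #2}; cheapest assignment that respects the capacities:
  #1 (cap 10, load 10): C — cost 10×5 = 50
  #2 (cap 12, load 11): A, B — cost 5×10 + 6×2 = 62
  Shipping 112, fixed 73 → total 185.
  Any other capacity-feasible assignment to {#1, #2} ships for at least 112.
Compare {#2, #4}: its best feasible assignment gives total 206.
Compare {#1, #2, #3}: its best feasible assignment gives total 218.
Every other set of open sites that can feasibly serve all demand totals ≥ 206 even under its best assignment. Minimum: 185.

185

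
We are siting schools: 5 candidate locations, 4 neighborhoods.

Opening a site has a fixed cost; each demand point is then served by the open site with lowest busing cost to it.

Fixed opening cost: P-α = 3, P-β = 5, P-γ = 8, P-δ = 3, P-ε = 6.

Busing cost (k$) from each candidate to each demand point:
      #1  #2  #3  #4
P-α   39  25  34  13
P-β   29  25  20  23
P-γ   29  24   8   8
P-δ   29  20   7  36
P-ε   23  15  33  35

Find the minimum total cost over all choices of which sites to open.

68

Open {P-γ, P-ε}: assign each demand point to its cheapest open site.
  #1→P-ε 23, #2→P-ε 15, #3→P-γ 8, #4→P-γ 8
  busing cost 54, fixed 14 → total 68.
Compare {P-α, P-δ, P-ε}: busing cost 58 + fixed 12 = 70.
Compare {P-γ, P-δ, P-ε}: busing cost 53 + fixed 17 = 70.
Compare {P-α, P-γ, P-ε}: busing cost 54 + fixed 17 = 71.
All other subsets cost ≥ 70. Minimum total cost: 68.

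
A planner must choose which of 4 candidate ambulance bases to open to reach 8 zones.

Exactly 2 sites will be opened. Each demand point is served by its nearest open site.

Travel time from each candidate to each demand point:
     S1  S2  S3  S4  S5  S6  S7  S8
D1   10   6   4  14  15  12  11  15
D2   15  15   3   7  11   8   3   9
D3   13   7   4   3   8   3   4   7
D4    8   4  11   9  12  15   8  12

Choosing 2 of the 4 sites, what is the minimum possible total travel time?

41

Open {D3, D4}.
  S1→D4 8, S2→D4 4, S3→D3 4, S4→D3 3, S5→D3 8, S6→D3 3, S7→D3 4, S8→D3 7  ⇒ total 41.
Compare {D1, D3}: total 45.
Compare {D2, D3}: total 47.
No size-2 selection does better; minimum is 41.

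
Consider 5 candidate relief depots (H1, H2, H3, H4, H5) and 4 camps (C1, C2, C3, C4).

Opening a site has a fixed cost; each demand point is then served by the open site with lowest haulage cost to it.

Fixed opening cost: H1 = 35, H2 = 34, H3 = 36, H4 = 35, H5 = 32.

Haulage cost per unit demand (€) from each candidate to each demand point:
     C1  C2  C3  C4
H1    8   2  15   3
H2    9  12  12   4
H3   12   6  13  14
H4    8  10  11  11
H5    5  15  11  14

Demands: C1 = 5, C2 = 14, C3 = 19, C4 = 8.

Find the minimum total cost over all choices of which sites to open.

Open {H1, H5}: assign each demand point to its cheapest open site.
  C1→H5 5×5=25, C2→H1 14×2=28, C3→H5 19×11=209, C4→H1 8×3=24
  haulage cost 286, fixed 67 → total 353.
Compare {H1, H4}: haulage cost 301 + fixed 70 = 371.
Compare {H1, H2, H5}: haulage cost 286 + fixed 101 = 387.
Compare {H1, H4, H5}: haulage cost 286 + fixed 102 = 388.
All other subsets cost ≥ 371. Minimum total cost: 353.

353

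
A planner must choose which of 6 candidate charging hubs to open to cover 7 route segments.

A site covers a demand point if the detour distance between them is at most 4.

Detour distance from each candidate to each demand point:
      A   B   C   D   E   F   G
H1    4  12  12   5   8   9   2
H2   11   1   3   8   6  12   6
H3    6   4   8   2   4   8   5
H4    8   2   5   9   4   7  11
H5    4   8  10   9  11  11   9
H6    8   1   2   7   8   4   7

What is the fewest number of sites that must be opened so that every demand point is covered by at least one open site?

Coverage sets (demand points within 4 of each site):
  H1: {A, G}
  H2: {B, C}
  H3: {B, D, E}
  H4: {B, E}
  H5: {A}
  H6: {B, C, F}
No 2 sites suffice: every size-2 union leaves at least one demand point uncovered.
But {H1, H3, H6} covers everything, so the minimum is 3.

3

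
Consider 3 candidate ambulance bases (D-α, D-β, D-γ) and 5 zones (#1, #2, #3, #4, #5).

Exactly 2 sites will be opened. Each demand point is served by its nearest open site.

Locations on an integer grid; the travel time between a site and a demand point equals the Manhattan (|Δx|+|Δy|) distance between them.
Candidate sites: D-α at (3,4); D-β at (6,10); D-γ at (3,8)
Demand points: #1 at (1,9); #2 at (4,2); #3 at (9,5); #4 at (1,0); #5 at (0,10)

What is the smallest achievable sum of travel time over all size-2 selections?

24

Open {D-α, D-γ}.
  #1→D-γ 3, #2→D-α 3, #3→D-α 7, #4→D-α 6, #5→D-γ 5  ⇒ total 24.
Compare {D-α, D-β}: total 28.
Compare {D-β, D-γ}: total 33.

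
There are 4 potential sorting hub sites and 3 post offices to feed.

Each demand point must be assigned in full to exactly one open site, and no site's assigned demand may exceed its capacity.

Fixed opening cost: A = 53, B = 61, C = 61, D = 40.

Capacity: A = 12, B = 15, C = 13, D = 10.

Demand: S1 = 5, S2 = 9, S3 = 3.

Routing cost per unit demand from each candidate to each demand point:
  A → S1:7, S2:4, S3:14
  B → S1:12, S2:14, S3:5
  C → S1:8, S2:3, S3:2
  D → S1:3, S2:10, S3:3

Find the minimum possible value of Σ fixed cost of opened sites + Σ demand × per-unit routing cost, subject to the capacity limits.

Open {C, D}; cheapest assignment that respects the capacities:
  C (cap 13, load 12): S2, S3 — cost 9×3 + 3×2 = 33
  D (cap 10, load 5): S1 — cost 5×3 = 15
  Shipping 48, fixed 101 → total 149.
  Any other capacity-feasible assignment to {C, D} ships for at least 48.
Compare {A, D}: its best feasible assignment gives total 153.
Compare {A, C}: its best feasible assignment gives total 182.
Every other set of open sites that can feasibly serve all demand totals ≥ 153 even under its best assignment. Minimum: 149.

149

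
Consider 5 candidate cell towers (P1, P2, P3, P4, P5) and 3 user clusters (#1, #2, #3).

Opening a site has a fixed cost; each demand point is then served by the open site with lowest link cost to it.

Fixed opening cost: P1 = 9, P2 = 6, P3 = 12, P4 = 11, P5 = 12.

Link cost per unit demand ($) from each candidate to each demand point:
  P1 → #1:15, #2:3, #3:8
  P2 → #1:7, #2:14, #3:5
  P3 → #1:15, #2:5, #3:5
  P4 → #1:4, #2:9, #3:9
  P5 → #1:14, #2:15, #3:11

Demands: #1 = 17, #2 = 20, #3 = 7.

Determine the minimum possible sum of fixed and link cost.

Open {P1, P2, P4}: assign each demand point to its cheapest open site.
  #1→P4 17×4=68, #2→P1 20×3=60, #3→P2 7×5=35
  link cost 163, fixed 26 → total 189.
Compare {P1, P3, P4}: link cost 163 + fixed 32 = 195.
Compare {P1, P2, P3, P4}: link cost 163 + fixed 38 = 201.
Compare {P1, P2, P4, P5}: link cost 163 + fixed 38 = 201.
All other subsets cost ≥ 195. Minimum total cost: 189.

189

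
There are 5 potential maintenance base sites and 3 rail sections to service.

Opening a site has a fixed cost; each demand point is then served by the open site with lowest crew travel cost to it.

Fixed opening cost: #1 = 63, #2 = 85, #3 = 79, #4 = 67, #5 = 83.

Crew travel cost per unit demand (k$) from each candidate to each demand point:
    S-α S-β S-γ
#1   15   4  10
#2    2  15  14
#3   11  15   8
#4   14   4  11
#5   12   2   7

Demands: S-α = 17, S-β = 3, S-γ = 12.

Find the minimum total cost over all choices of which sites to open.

292

Open {#2, #5}: assign each demand point to its cheapest open site.
  S-α→#2 17×2=34, S-β→#5 3×2=6, S-γ→#5 12×7=84
  crew travel cost 124, fixed 168 → total 292.
Compare {#1, #2}: crew travel cost 166 + fixed 148 = 314.
Compare {#2, #4}: crew travel cost 178 + fixed 152 = 330.
Compare {#2}: crew travel cost 247 + fixed 85 = 332.
All other subsets cost ≥ 314. Minimum total cost: 292.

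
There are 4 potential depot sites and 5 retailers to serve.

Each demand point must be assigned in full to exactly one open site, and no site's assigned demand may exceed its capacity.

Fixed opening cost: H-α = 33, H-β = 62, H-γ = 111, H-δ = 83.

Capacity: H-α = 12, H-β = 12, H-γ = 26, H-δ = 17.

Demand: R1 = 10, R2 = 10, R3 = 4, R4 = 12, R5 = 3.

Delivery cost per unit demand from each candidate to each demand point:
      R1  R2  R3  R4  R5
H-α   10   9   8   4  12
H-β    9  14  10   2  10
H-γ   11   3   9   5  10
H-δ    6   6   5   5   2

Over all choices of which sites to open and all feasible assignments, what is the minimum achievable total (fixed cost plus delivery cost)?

370

Open {H-γ, H-δ}; cheapest assignment that respects the capacities:
  H-γ (cap 26, load 22): R2, R4 — cost 10×3 + 12×5 = 90
  H-δ (cap 17, load 17): R1, R3, R5 — cost 10×6 + 4×5 + 3×2 = 86
  Shipping 176, fixed 194 → total 370.
  Any other capacity-feasible assignment to {H-γ, H-δ} ships for at least 176.
Compare {H-α, H-β, H-δ}: its best feasible assignment gives total 378.
Compare {H-α, H-γ, H-δ}: its best feasible assignment gives total 391.
Every other set of open sites that can feasibly serve all demand totals ≥ 378 even under its best assignment. Minimum: 370.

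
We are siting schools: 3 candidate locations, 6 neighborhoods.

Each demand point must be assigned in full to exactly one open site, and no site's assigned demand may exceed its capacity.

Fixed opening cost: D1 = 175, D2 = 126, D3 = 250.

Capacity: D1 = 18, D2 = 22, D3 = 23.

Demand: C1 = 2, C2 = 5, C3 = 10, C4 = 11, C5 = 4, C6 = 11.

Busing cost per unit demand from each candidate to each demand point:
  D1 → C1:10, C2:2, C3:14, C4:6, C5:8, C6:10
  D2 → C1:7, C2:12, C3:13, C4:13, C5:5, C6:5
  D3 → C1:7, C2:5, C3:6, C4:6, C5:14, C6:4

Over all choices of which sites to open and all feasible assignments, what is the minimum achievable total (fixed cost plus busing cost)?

Open {D2, D3}; cheapest assignment that respects the capacities:
  D2 (cap 22, load 22): C1, C2, C5, C6 — cost 2×7 + 5×12 + 4×5 + 11×5 = 149
  D3 (cap 23, load 21): C3, C4 — cost 10×6 + 11×6 = 126
  Shipping 275, fixed 376 → total 651.
  Any other capacity-feasible assignment to {D2, D3} ships for at least 275.
Compare {D1, D2, D3}: its best feasible assignment gives total 765.
Every other set of open sites that can feasibly serve all demand totals ≥ 765 even under its best assignment. Minimum: 651.

651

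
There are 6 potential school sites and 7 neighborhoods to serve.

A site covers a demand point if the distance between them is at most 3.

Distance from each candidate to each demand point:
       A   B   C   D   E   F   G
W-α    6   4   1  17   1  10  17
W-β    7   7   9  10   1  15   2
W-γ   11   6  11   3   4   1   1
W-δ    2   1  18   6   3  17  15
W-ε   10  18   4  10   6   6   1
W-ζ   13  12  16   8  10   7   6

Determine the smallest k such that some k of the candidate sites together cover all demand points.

Coverage sets (demand points within 3 of each site):
  W-α: {C, E}
  W-β: {E, G}
  W-γ: {D, F, G}
  W-δ: {A, B, E}
  W-ε: {G}
  W-ζ: {}
No 2 sites suffice: every size-2 union leaves at least one demand point uncovered.
But {W-α, W-γ, W-δ} covers everything, so the minimum is 3.

3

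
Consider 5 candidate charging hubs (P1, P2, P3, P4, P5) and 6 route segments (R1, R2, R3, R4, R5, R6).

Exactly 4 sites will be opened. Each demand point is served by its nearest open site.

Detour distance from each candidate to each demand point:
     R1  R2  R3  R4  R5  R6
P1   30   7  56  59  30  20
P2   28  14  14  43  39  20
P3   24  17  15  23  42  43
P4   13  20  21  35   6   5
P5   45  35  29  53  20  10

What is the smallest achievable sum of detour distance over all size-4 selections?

Open {P1, P2, P3, P4}.
  R1→P4 13, R2→P1 7, R3→P2 14, R4→P3 23, R5→P4 6, R6→P4 5  ⇒ total 68.
Compare {P1, P3, P4, P5}: total 69.
Compare {P2, P3, P4, P5}: total 75.
No size-4 selection does better; minimum is 68.

68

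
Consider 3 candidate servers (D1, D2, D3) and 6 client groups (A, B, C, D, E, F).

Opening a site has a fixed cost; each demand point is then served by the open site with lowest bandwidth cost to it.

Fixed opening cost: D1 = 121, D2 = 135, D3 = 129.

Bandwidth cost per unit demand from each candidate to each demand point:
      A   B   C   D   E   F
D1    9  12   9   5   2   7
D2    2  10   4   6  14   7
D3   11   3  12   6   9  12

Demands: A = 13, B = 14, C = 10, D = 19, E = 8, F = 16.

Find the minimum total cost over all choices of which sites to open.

Open {D2, D3}: assign each demand point to its cheapest open site.
  A→D2 13×2=26, B→D3 14×3=42, C→D2 10×4=40, D→D2 19×6=114, E→D3 8×9=72, F→D2 16×7=112
  bandwidth cost 406, fixed 264 → total 670.
Compare {D2}: bandwidth cost 544 + fixed 135 = 679.
Compare {D1, D2}: bandwidth cost 429 + fixed 256 = 685.
Compare {D1, D2, D3}: bandwidth cost 331 + fixed 385 = 716.
All other subsets cost ≥ 679. Minimum total cost: 670.

670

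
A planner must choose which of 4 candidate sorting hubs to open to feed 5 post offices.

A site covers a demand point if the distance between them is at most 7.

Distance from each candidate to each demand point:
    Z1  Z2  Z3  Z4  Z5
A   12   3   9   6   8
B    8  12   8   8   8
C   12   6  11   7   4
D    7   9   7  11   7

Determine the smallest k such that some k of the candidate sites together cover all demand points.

2

Coverage sets (demand points within 7 of each site):
  A: {Z2, Z4}
  B: {}
  C: {Z2, Z4, Z5}
  D: {Z1, Z3, Z5}
No single site covers all 5 demand points.
But {A, D} covers everything, so the minimum is 2.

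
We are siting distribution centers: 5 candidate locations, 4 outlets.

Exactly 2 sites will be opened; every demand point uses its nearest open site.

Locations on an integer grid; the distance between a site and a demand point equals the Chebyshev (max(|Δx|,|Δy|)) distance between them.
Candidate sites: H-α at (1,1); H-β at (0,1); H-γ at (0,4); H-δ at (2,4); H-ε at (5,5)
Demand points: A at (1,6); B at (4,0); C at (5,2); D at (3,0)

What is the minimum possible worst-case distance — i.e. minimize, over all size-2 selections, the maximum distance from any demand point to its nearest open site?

3

Open {H-α, H-δ}.
  Farthest demand point is B at distance 3 (to H-α); all others are ≤ 3.
With {H-α, H-γ} the worst case is 4.
With {H-α, H-ε} the worst case is 4.
No size-2 selection achieves below 3.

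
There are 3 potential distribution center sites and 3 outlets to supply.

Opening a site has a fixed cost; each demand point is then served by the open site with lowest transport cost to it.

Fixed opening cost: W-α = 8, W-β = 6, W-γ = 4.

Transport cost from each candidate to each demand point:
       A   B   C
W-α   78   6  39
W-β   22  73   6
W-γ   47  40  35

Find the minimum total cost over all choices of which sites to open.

Open {W-α, W-β}: assign each demand point to its cheapest open site.
  A→W-β 22, B→W-α 6, C→W-β 6
  transport cost 34, fixed 14 → total 48.
Compare {W-α, W-β, W-γ}: transport cost 34 + fixed 18 = 52.
Compare {W-β, W-γ}: transport cost 68 + fixed 10 = 78.
Compare {W-α, W-γ}: transport cost 88 + fixed 12 = 100.
All other subsets cost ≥ 52. Minimum total cost: 48.

48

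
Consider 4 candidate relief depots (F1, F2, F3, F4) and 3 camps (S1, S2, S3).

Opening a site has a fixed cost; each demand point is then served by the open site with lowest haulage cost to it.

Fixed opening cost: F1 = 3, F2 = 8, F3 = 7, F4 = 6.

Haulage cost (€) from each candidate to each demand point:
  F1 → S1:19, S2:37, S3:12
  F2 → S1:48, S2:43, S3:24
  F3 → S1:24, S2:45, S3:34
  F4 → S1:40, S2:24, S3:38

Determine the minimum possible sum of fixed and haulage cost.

64

Open {F1, F4}: assign each demand point to its cheapest open site.
  S1→F1 19, S2→F4 24, S3→F1 12
  haulage cost 55, fixed 9 → total 64.
Compare {F1}: haulage cost 68 + fixed 3 = 71.
Compare {F1, F3, F4}: haulage cost 55 + fixed 16 = 71.
Compare {F1, F2, F4}: haulage cost 55 + fixed 17 = 72.
All other subsets cost ≥ 71. Minimum total cost: 64.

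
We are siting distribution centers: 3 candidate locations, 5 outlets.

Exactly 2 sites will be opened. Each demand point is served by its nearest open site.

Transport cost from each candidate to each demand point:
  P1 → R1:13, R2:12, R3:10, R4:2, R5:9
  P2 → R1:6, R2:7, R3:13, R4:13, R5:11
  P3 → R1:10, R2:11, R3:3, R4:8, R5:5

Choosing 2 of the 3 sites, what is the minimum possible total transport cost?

Open {P2, P3}.
  R1→P2 6, R2→P2 7, R3→P3 3, R4→P3 8, R5→P3 5  ⇒ total 29.
Compare {P1, P3}: total 31.
Compare {P1, P2}: total 34.

29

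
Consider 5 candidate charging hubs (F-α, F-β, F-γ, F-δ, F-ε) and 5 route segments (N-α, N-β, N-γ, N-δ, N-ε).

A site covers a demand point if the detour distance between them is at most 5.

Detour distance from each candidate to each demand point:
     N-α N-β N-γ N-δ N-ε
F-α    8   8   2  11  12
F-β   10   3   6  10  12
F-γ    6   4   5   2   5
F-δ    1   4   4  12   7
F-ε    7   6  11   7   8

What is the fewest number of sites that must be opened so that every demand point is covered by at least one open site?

2

Coverage sets (demand points within 5 of each site):
  F-α: {N-γ}
  F-β: {N-β}
  F-γ: {N-β, N-γ, N-δ, N-ε}
  F-δ: {N-α, N-β, N-γ}
  F-ε: {}
No single site covers all 5 demand points.
But {F-γ, F-δ} covers everything, so the minimum is 2.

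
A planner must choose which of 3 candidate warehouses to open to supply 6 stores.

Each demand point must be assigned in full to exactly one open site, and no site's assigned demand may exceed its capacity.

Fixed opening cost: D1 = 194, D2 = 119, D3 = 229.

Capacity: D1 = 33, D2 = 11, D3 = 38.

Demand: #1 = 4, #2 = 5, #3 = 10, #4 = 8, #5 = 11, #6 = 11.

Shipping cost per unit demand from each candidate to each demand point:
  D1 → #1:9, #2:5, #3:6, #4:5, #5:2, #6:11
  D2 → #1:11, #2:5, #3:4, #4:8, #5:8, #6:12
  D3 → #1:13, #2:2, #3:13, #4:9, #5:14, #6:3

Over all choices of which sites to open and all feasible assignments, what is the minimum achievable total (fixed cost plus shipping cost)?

624

Open {D1, D3}; cheapest assignment that respects the capacities:
  D1 (cap 33, load 33): #1, #3, #4, #5 — cost 4×9 + 10×6 + 8×5 + 11×2 = 158
  D3 (cap 38, load 16): #2, #6 — cost 5×2 + 11×3 = 43
  Shipping 201, fixed 423 → total 624.
  Any other capacity-feasible assignment to {D1, D3} ships for at least 201.
Compare {D1, D2, D3}: its best feasible assignment gives total 723.
Compare {D2, D3}: its best feasible assignment gives total 733.
Every other set of open sites that can feasibly serve all demand totals ≥ 723 even under its best assignment. Minimum: 624.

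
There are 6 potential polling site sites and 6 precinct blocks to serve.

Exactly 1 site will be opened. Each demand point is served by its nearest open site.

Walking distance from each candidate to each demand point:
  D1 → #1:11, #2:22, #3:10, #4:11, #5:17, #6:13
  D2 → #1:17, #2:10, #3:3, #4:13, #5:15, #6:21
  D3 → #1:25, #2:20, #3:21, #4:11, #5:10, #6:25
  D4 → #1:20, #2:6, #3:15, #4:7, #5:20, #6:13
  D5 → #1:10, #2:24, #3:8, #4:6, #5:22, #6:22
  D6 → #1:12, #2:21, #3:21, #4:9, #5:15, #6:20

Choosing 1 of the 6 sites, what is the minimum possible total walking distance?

Open {D2}.
  #1→D2 17, #2→D2 10, #3→D2 3, #4→D2 13, #5→D2 15, #6→D2 21  ⇒ total 79.
Compare {D4}: total 81.
Compare {D1}: total 84.
No size-1 selection does better; minimum is 79.

79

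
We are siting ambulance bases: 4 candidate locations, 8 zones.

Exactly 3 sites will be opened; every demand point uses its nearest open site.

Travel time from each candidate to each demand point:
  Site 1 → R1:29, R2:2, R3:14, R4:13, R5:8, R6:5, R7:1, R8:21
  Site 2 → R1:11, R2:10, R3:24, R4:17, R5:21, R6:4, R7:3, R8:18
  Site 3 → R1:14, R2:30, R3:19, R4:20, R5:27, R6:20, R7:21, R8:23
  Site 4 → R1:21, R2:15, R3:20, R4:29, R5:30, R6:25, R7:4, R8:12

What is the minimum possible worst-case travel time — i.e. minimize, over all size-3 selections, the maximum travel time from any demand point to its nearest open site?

14

Open {Site 1, Site 2, Site 4}.
  Farthest demand point is R3 at travel time 14 (to Site 1); all others are ≤ 14.
With {Site 1, Site 3, Site 4} the worst case is 14.
With {Site 1, Site 2, Site 3} the worst case is 18.
No size-3 selection achieves below 14.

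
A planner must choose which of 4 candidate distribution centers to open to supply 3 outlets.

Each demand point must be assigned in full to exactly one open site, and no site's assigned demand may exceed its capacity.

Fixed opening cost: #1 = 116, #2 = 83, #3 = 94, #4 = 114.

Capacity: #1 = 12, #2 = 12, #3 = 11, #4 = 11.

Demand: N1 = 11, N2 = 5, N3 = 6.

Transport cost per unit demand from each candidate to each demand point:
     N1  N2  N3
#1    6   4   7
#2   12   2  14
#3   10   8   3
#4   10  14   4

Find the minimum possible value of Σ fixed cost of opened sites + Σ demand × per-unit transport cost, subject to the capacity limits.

334

Open {#1, #3}; cheapest assignment that respects the capacities:
  #1 (cap 12, load 11): N1 — cost 11×6 = 66
  #3 (cap 11, load 11): N2, N3 — cost 5×8 + 6×3 = 58
  Shipping 124, fixed 210 → total 334.
  Any other capacity-feasible assignment to {#1, #3} ships for at least 124.
Compare {#1, #2}: its best feasible assignment gives total 359.
Compare {#2, #3}: its best feasible assignment gives total 367.
Every other set of open sites that can feasibly serve all demand totals ≥ 359 even under its best assignment. Minimum: 334.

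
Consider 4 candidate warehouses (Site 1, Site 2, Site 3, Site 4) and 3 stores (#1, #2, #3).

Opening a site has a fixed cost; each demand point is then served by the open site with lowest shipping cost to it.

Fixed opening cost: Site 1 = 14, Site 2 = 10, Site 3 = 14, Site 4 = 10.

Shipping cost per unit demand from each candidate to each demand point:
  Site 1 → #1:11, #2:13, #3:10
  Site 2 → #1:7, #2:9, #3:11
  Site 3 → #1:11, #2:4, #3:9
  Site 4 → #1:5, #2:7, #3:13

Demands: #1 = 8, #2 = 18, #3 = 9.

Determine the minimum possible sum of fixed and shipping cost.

Open {Site 3, Site 4}: assign each demand point to its cheapest open site.
  #1→Site 4 8×5=40, #2→Site 3 18×4=72, #3→Site 3 9×9=81
  shipping cost 193, fixed 24 → total 217.
Compare {Site 2, Site 3, Site 4}: shipping cost 193 + fixed 34 = 227.
Compare {Site 1, Site 3, Site 4}: shipping cost 193 + fixed 38 = 231.
Compare {Site 2, Site 3}: shipping cost 209 + fixed 24 = 233.
All other subsets cost ≥ 227. Minimum total cost: 217.

217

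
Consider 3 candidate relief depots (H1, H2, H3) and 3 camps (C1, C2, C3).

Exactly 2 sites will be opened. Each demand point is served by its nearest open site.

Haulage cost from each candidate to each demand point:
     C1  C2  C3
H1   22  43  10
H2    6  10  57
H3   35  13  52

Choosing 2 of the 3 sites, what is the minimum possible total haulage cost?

26

Open {H1, H2}.
  C1→H2 6, C2→H2 10, C3→H1 10  ⇒ total 26.
Compare {H1, H3}: total 45.
Compare {H2, H3}: total 68.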